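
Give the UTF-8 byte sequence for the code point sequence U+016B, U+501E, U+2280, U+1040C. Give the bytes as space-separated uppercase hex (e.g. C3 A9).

C5 AB E5 80 9E E2 8A 80 F0 90 90 8C

U+016B: 2-byte form → C5 AB.
U+501E: 3-byte form → E5 80 9E.
U+2280: 3-byte form → E2 8A 80.
U+1040C: 4-byte form → F0 90 90 8C.
Concatenated (12 bytes): C5 AB E5 80 9E E2 8A 80 F0 90 90 8C.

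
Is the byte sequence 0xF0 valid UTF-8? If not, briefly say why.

Leading byte 0xF0 = 11110000 → 4-byte form, but only 1 byte is present.

invalid (sequence truncated)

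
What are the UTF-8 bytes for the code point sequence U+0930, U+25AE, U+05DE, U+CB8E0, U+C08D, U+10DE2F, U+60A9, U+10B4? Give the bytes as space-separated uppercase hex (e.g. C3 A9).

U+0930: 3-byte form → E0 A4 B0.
U+25AE: 3-byte form → E2 96 AE.
U+05DE: 2-byte form → D7 9E.
U+CB8E0: 4-byte form → F3 8B A3 A0.
U+C08D: 3-byte form → EC 82 8D.
U+10DE2F: 4-byte form → F4 8D B8 AF.
U+60A9: 3-byte form → E6 82 A9.
U+10B4: 3-byte form → E1 82 B4.
Concatenated (25 bytes): E0 A4 B0 E2 96 AE D7 9E F3 8B A3 A0 EC 82 8D F4 8D B8 AF E6 82 A9 E1 82 B4.

E0 A4 B0 E2 96 AE D7 9E F3 8B A3 A0 EC 82 8D F4 8D B8 AF E6 82 A9 E1 82 B4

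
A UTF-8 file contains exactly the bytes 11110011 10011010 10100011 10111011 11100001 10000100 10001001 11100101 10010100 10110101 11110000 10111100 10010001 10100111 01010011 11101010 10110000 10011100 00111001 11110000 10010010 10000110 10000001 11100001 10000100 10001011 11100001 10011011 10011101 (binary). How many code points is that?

Byte at offset 0: 0xF3 = 11110011 → 4-byte char (#1). Advance 4.
Byte at offset 4: 0xE1 = 11100001 → 3-byte char (#2). Advance 3.
Byte at offset 7: 0xE5 = 11100101 → 3-byte char (#3). Advance 3.
Byte at offset 10: 0xF0 = 11110000 → 4-byte char (#4). Advance 4.
Byte at offset 14: 0x53 = 01010011 → 1-byte char (#5). Advance 1.
Byte at offset 15: 0xEA = 11101010 → 3-byte char (#6). Advance 3.
Byte at offset 18: 0x39 = 00111001 → 1-byte char (#7). Advance 1.
Byte at offset 19: 0xF0 = 11110000 → 4-byte char (#8). Advance 4.
Byte at offset 23: 0xE1 = 11100001 → 3-byte char (#9). Advance 3.
Byte at offset 26: 0xE1 = 11100001 → 3-byte char (#10). Advance 3.
Reached end at offset 29 after 10 code points.

10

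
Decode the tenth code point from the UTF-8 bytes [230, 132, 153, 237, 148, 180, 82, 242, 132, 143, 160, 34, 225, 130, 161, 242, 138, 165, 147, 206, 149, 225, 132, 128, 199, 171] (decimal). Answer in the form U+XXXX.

Offset 0: leading byte 0xE6 = 11100110 → 3-byte char #1 = E6 84 99.
Offset 3: leading byte 0xED = 11101101 → 3-byte char #2 = ED 94 B4.
Offset 6: leading byte 0x52 = 01010010 → 1-byte char #3 = 52.
Offset 7: leading byte 0xF2 = 11110010 → 4-byte char #4 = F2 84 8F A0.
Offset 11: leading byte 0x22 = 00100010 → 1-byte char #5 = 22.
Offset 12: leading byte 0xE1 = 11100001 → 3-byte char #6 = E1 82 A1.
Offset 15: leading byte 0xF2 = 11110010 → 4-byte char #7 = F2 8A A5 93.
Offset 19: leading byte 0xCE = 11001110 → 2-byte char #8 = CE 95.
Offset 21: leading byte 0xE1 = 11100001 → 3-byte char #9 = E1 84 80.
Offset 24: leading byte 0xC7 = 11000111 → 2-byte char #10 = C7 AB.
Leading byte 0xC7 = 11000111 matches 110xxxxx → 2-byte sequence.
Byte 1: 0xC7 = 11000111, payload 00111 (5 bits).
Byte 2: 0xAB = 10101011 (10xxxxxx ✓), payload 101011.
Concatenate: 00111101011 = 0x1EB (11 bits → U+01EB).

U+01EB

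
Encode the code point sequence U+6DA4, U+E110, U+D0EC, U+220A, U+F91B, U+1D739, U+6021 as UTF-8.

U+6DA4: 3-byte form → E6 B6 A4.
U+E110: 3-byte form → EE 84 90.
U+D0EC: 3-byte form → ED 83 AC.
U+220A: 3-byte form → E2 88 8A.
U+F91B: 3-byte form → EF A4 9B.
U+1D739: 4-byte form → F0 9D 9C B9.
U+6021: 3-byte form → E6 80 A1.
Concatenated (22 bytes): E6 B6 A4 EE 84 90 ED 83 AC E2 88 8A EF A4 9B F0 9D 9C B9 E6 80 A1.

E6 B6 A4 EE 84 90 ED 83 AC E2 88 8A EF A4 9B F0 9D 9C B9 E6 80 A1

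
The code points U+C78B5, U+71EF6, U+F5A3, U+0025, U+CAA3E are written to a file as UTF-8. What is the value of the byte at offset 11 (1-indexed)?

1-indexed offset 11 is 0-indexed offset 10.
U+C78B5 → 4-byte form F3 87 A2 B5 at offsets 0–3.
U+71EF6 → 4-byte form F1 B1 BB B6 at offsets 4–7.
U+F5A3 → 3-byte form EF 96 A3 at offsets 8–10.
Offset 10 falls in char 3's range; it's byte 3 of EF 96 A3 = 0xA3.

0xA3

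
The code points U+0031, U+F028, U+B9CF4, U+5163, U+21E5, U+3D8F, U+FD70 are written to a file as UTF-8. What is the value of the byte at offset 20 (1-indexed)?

1-indexed offset 20 is 0-indexed offset 19.
U+0031 → 1-byte form 31 at offsets 0–0.
U+F028 → 3-byte form EF 80 A8 at offsets 1–3.
U+B9CF4 → 4-byte form F2 B9 B3 B4 at offsets 4–7.
U+5163 → 3-byte form E5 85 A3 at offsets 8–10.
U+21E5 → 3-byte form E2 87 A5 at offsets 11–13.
U+3D8F → 3-byte form E3 B6 8F at offsets 14–16.
U+FD70 → 3-byte form EF B5 B0 at offsets 17–19.
Offset 19 falls in char 7's range; it's byte 3 of EF B5 B0 = 0xB0.

0xB0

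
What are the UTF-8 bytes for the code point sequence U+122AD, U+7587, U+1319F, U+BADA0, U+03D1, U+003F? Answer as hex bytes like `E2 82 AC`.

F0 92 8A AD E7 96 87 F0 93 86 9F F2 BA B6 A0 CF 91 3F

U+122AD: 4-byte form → F0 92 8A AD.
U+7587: 3-byte form → E7 96 87.
U+1319F: 4-byte form → F0 93 86 9F.
U+BADA0: 4-byte form → F2 BA B6 A0.
U+03D1: 2-byte form → CF 91.
U+003F: 1-byte form → 3F.
Concatenated (18 bytes): F0 92 8A AD E7 96 87 F0 93 86 9F F2 BA B6 A0 CF 91 3F.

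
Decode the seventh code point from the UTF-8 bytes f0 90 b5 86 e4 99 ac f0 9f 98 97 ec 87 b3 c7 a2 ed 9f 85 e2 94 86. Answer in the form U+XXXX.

U+2506

Offset 0: leading byte 0xF0 = 11110000 → 4-byte char #1 = F0 90 B5 86.
Offset 4: leading byte 0xE4 = 11100100 → 3-byte char #2 = E4 99 AC.
Offset 7: leading byte 0xF0 = 11110000 → 4-byte char #3 = F0 9F 98 97.
Offset 11: leading byte 0xEC = 11101100 → 3-byte char #4 = EC 87 B3.
Offset 14: leading byte 0xC7 = 11000111 → 2-byte char #5 = C7 A2.
Offset 16: leading byte 0xED = 11101101 → 3-byte char #6 = ED 9F 85.
Offset 19: leading byte 0xE2 = 11100010 → 3-byte char #7 = E2 94 86.
Leading byte 0xE2 = 11100010 matches 1110xxxx → 3-byte sequence.
Byte 1: 0xE2 = 11100010, payload 0010 (4 bits).
Byte 2: 0x94 = 10010100 (10xxxxxx ✓), payload 010100.
Byte 3: 0x86 = 10000110 (10xxxxxx ✓), payload 000110.
Concatenate: 0010010100000110 = 0x2506 (16 bits → U+2506).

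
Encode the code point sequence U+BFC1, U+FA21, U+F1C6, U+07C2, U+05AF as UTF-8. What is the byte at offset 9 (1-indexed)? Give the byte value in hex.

0x86

1-indexed offset 9 is 0-indexed offset 8.
U+BFC1 → 3-byte form EB BF 81 at offsets 0–2.
U+FA21 → 3-byte form EF A8 A1 at offsets 3–5.
U+F1C6 → 3-byte form EF 87 86 at offsets 6–8.
Offset 8 falls in char 3's range; it's byte 3 of EF 87 86 = 0x86.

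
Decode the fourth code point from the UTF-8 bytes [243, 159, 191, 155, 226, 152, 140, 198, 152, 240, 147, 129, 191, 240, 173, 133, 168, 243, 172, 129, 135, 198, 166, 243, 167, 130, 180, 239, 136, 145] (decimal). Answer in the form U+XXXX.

U+1307F

Offset 0: leading byte 0xF3 = 11110011 → 4-byte char #1 = F3 9F BF 9B.
Offset 4: leading byte 0xE2 = 11100010 → 3-byte char #2 = E2 98 8C.
Offset 7: leading byte 0xC6 = 11000110 → 2-byte char #3 = C6 98.
Offset 9: leading byte 0xF0 = 11110000 → 4-byte char #4 = F0 93 81 BF.
Leading byte 0xF0 = 11110000 matches 11110xxx → 4-byte sequence.
Byte 1: 0xF0 = 11110000, payload 000 (3 bits).
Byte 2: 0x93 = 10010011 (10xxxxxx ✓), payload 010011.
Byte 3: 0x81 = 10000001 (10xxxxxx ✓), payload 000001.
Byte 4: 0xBF = 10111111 (10xxxxxx ✓), payload 111111.
Concatenate: 000010011000001111111 = 0x1307F (21 bits → U+1307F).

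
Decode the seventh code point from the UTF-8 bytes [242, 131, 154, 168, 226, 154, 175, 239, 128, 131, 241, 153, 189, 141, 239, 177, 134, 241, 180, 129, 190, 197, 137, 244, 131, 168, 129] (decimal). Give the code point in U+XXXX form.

U+0149

Offset 0: leading byte 0xF2 = 11110010 → 4-byte char #1 = F2 83 9A A8.
Offset 4: leading byte 0xE2 = 11100010 → 3-byte char #2 = E2 9A AF.
Offset 7: leading byte 0xEF = 11101111 → 3-byte char #3 = EF 80 83.
Offset 10: leading byte 0xF1 = 11110001 → 4-byte char #4 = F1 99 BD 8D.
Offset 14: leading byte 0xEF = 11101111 → 3-byte char #5 = EF B1 86.
Offset 17: leading byte 0xF1 = 11110001 → 4-byte char #6 = F1 B4 81 BE.
Offset 21: leading byte 0xC5 = 11000101 → 2-byte char #7 = C5 89.
Leading byte 0xC5 = 11000101 matches 110xxxxx → 2-byte sequence.
Byte 1: 0xC5 = 11000101, payload 00101 (5 bits).
Byte 2: 0x89 = 10001001 (10xxxxxx ✓), payload 001001.
Concatenate: 00101001001 = 0x149 (11 bits → U+0149).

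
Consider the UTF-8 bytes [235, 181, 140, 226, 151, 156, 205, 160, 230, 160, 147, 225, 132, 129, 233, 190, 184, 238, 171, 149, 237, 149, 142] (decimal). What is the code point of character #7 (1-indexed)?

Offset 0: leading byte 0xEB = 11101011 → 3-byte char #1 = EB B5 8C.
Offset 3: leading byte 0xE2 = 11100010 → 3-byte char #2 = E2 97 9C.
Offset 6: leading byte 0xCD = 11001101 → 2-byte char #3 = CD A0.
Offset 8: leading byte 0xE6 = 11100110 → 3-byte char #4 = E6 A0 93.
Offset 11: leading byte 0xE1 = 11100001 → 3-byte char #5 = E1 84 81.
Offset 14: leading byte 0xE9 = 11101001 → 3-byte char #6 = E9 BE B8.
Offset 17: leading byte 0xEE = 11101110 → 3-byte char #7 = EE AB 95.
Leading byte 0xEE = 11101110 matches 1110xxxx → 3-byte sequence.
Byte 1: 0xEE = 11101110, payload 1110 (4 bits).
Byte 2: 0xAB = 10101011 (10xxxxxx ✓), payload 101011.
Byte 3: 0x95 = 10010101 (10xxxxxx ✓), payload 010101.
Concatenate: 1110101011010101 = 0xEAD5 (16 bits → U+EAD5).

U+EAD5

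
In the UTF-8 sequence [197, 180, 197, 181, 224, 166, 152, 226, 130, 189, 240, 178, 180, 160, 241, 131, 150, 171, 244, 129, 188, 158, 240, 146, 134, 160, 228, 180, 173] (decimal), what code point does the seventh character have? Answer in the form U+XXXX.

U+101F1E

Offset 0: leading byte 0xC5 = 11000101 → 2-byte char #1 = C5 B4.
Offset 2: leading byte 0xC5 = 11000101 → 2-byte char #2 = C5 B5.
Offset 4: leading byte 0xE0 = 11100000 → 3-byte char #3 = E0 A6 98.
Offset 7: leading byte 0xE2 = 11100010 → 3-byte char #4 = E2 82 BD.
Offset 10: leading byte 0xF0 = 11110000 → 4-byte char #5 = F0 B2 B4 A0.
Offset 14: leading byte 0xF1 = 11110001 → 4-byte char #6 = F1 83 96 AB.
Offset 18: leading byte 0xF4 = 11110100 → 4-byte char #7 = F4 81 BC 9E.
Leading byte 0xF4 = 11110100 matches 11110xxx → 4-byte sequence.
Byte 1: 0xF4 = 11110100, payload 100 (3 bits).
Byte 2: 0x81 = 10000001 (10xxxxxx ✓), payload 000001.
Byte 3: 0xBC = 10111100 (10xxxxxx ✓), payload 111100.
Byte 4: 0x9E = 10011110 (10xxxxxx ✓), payload 011110.
Concatenate: 100000001111100011110 = 0x101F1E (21 bits → U+101F1E).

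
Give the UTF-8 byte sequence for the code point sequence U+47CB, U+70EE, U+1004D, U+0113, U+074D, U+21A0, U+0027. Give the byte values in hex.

E4 9F 8B E7 83 AE F0 90 81 8D C4 93 DD 8D E2 86 A0 27

U+47CB: 3-byte form → E4 9F 8B.
U+70EE: 3-byte form → E7 83 AE.
U+1004D: 4-byte form → F0 90 81 8D.
U+0113: 2-byte form → C4 93.
U+074D: 2-byte form → DD 8D.
U+21A0: 3-byte form → E2 86 A0.
U+0027: 1-byte form → 27.
Concatenated (18 bytes): E4 9F 8B E7 83 AE F0 90 81 8D C4 93 DD 8D E2 86 A0 27.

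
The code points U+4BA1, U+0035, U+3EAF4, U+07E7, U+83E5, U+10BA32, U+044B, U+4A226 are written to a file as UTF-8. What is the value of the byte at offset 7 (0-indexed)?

U+4BA1 → 3-byte form E4 AE A1 at offsets 0–2.
U+0035 → 1-byte form 35 at offsets 3–3.
U+3EAF4 → 4-byte form F0 BE AB B4 at offsets 4–7.
Offset 7 falls in char 3's range; it's byte 4 of F0 BE AB B4 = 0xB4.

0xB4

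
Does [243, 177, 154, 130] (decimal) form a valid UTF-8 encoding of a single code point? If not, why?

valid

Leading byte 0xF3 = 11110011 → 4-byte form.
Continuation bytes 0xB1=10110001, 0x9A=10011010, 0x82=10000010 all match 10xxxxxx.
Decoded value 0xF1682 is ≥ 0x10000 (shortest form) and not a surrogate.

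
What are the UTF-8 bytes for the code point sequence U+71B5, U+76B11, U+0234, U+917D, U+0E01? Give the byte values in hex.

E7 86 B5 F1 B6 AC 91 C8 B4 E9 85 BD E0 B8 81

U+71B5: 3-byte form → E7 86 B5.
U+76B11: 4-byte form → F1 B6 AC 91.
U+0234: 2-byte form → C8 B4.
U+917D: 3-byte form → E9 85 BD.
U+0E01: 3-byte form → E0 B8 81.
Concatenated (15 bytes): E7 86 B5 F1 B6 AC 91 C8 B4 E9 85 BD E0 B8 81.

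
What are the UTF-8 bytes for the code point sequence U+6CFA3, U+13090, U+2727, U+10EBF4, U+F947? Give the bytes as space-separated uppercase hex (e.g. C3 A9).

U+6CFA3: 4-byte form → F1 AC BE A3.
U+13090: 4-byte form → F0 93 82 90.
U+2727: 3-byte form → E2 9C A7.
U+10EBF4: 4-byte form → F4 8E AF B4.
U+F947: 3-byte form → EF A5 87.
Concatenated (18 bytes): F1 AC BE A3 F0 93 82 90 E2 9C A7 F4 8E AF B4 EF A5 87.

F1 AC BE A3 F0 93 82 90 E2 9C A7 F4 8E AF B4 EF A5 87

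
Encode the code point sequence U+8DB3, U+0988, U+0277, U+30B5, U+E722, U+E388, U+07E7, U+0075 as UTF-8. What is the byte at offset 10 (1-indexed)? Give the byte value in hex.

1-indexed offset 10 is 0-indexed offset 9.
U+8DB3 → 3-byte form E8 B6 B3 at offsets 0–2.
U+0988 → 3-byte form E0 A6 88 at offsets 3–5.
U+0277 → 2-byte form C9 B7 at offsets 6–7.
U+30B5 → 3-byte form E3 82 B5 at offsets 8–10.
Offset 9 falls in char 4's range; it's byte 2 of E3 82 B5 = 0x82.

0x82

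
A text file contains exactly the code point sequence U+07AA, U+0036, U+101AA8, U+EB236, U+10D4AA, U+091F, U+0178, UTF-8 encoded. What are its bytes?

DE AA 36 F4 81 AA A8 F3 AB 88 B6 F4 8D 92 AA E0 A4 9F C5 B8

U+07AA: 2-byte form → DE AA.
U+0036: 1-byte form → 36.
U+101AA8: 4-byte form → F4 81 AA A8.
U+EB236: 4-byte form → F3 AB 88 B6.
U+10D4AA: 4-byte form → F4 8D 92 AA.
U+091F: 3-byte form → E0 A4 9F.
U+0178: 2-byte form → C5 B8.
Concatenated (20 bytes): DE AA 36 F4 81 AA A8 F3 AB 88 B6 F4 8D 92 AA E0 A4 9F C5 B8.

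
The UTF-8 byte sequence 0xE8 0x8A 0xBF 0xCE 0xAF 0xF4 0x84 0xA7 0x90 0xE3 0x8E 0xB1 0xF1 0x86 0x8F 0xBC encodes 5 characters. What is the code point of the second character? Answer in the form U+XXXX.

U+03AF

Offset 0: leading byte 0xE8 = 11101000 → 3-byte char #1 = E8 8A BF.
Offset 3: leading byte 0xCE = 11001110 → 2-byte char #2 = CE AF.
Leading byte 0xCE = 11001110 matches 110xxxxx → 2-byte sequence.
Byte 1: 0xCE = 11001110, payload 01110 (5 bits).
Byte 2: 0xAF = 10101111 (10xxxxxx ✓), payload 101111.
Concatenate: 01110101111 = 0x3AF (11 bits → U+03AF).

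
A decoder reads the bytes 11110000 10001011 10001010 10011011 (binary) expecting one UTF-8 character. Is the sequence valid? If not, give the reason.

invalid (overlong encoding)

Leading byte 0xF0 = 11110000 → 4-byte form.
Continuation bytes all match 10xxxxxx. Payload decodes to 0xB29B.
But 0xB29B < 0x10000, the minimum for a 4-byte sequence — this is an overlong encoding.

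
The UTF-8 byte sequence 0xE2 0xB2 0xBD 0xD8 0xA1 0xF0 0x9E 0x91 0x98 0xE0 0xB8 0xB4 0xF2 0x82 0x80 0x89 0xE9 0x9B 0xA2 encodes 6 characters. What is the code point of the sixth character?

U+96E2

Offset 0: leading byte 0xE2 = 11100010 → 3-byte char #1 = E2 B2 BD.
Offset 3: leading byte 0xD8 = 11011000 → 2-byte char #2 = D8 A1.
Offset 5: leading byte 0xF0 = 11110000 → 4-byte char #3 = F0 9E 91 98.
Offset 9: leading byte 0xE0 = 11100000 → 3-byte char #4 = E0 B8 B4.
Offset 12: leading byte 0xF2 = 11110010 → 4-byte char #5 = F2 82 80 89.
Offset 16: leading byte 0xE9 = 11101001 → 3-byte char #6 = E9 9B A2.
Leading byte 0xE9 = 11101001 matches 1110xxxx → 3-byte sequence.
Byte 1: 0xE9 = 11101001, payload 1001 (4 bits).
Byte 2: 0x9B = 10011011 (10xxxxxx ✓), payload 011011.
Byte 3: 0xA2 = 10100010 (10xxxxxx ✓), payload 100010.
Concatenate: 1001011011100010 = 0x96E2 (16 bits → U+96E2).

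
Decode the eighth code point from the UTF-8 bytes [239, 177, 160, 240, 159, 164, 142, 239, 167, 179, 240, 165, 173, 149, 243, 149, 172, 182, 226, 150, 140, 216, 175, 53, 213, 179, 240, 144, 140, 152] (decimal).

Offset 0: leading byte 0xEF = 11101111 → 3-byte char #1 = EF B1 A0.
Offset 3: leading byte 0xF0 = 11110000 → 4-byte char #2 = F0 9F A4 8E.
Offset 7: leading byte 0xEF = 11101111 → 3-byte char #3 = EF A7 B3.
Offset 10: leading byte 0xF0 = 11110000 → 4-byte char #4 = F0 A5 AD 95.
Offset 14: leading byte 0xF3 = 11110011 → 4-byte char #5 = F3 95 AC B6.
Offset 18: leading byte 0xE2 = 11100010 → 3-byte char #6 = E2 96 8C.
Offset 21: leading byte 0xD8 = 11011000 → 2-byte char #7 = D8 AF.
Offset 23: leading byte 0x35 = 00110101 → 1-byte char #8 = 35.
Leading byte 0x35 = 00110101 matches 0xxxxxxx → 1-byte sequence.
Byte 1: 0x35 = 00110101, payload 0110101 (7 bits).
Concatenate: 0110101 = 0x35 (7 bits → U+0035).

U+0035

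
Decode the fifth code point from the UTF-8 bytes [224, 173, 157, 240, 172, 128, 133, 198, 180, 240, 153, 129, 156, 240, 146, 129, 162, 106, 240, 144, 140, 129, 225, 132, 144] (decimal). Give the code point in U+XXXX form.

Offset 0: leading byte 0xE0 = 11100000 → 3-byte char #1 = E0 AD 9D.
Offset 3: leading byte 0xF0 = 11110000 → 4-byte char #2 = F0 AC 80 85.
Offset 7: leading byte 0xC6 = 11000110 → 2-byte char #3 = C6 B4.
Offset 9: leading byte 0xF0 = 11110000 → 4-byte char #4 = F0 99 81 9C.
Offset 13: leading byte 0xF0 = 11110000 → 4-byte char #5 = F0 92 81 A2.
Leading byte 0xF0 = 11110000 matches 11110xxx → 4-byte sequence.
Byte 1: 0xF0 = 11110000, payload 000 (3 bits).
Byte 2: 0x92 = 10010010 (10xxxxxx ✓), payload 010010.
Byte 3: 0x81 = 10000001 (10xxxxxx ✓), payload 000001.
Byte 4: 0xA2 = 10100010 (10xxxxxx ✓), payload 100010.
Concatenate: 000010010000001100010 = 0x12062 (21 bits → U+12062).

U+12062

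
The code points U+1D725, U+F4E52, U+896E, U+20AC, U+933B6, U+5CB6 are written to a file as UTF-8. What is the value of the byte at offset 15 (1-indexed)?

1-indexed offset 15 is 0-indexed offset 14.
U+1D725 → 4-byte form F0 9D 9C A5 at offsets 0–3.
U+F4E52 → 4-byte form F3 B4 B9 92 at offsets 4–7.
U+896E → 3-byte form E8 A5 AE at offsets 8–10.
U+20AC → 3-byte form E2 82 AC at offsets 11–13.
U+933B6 → 4-byte form F2 93 8E B6 at offsets 14–17.
Offset 14 falls in char 5's range; it's byte 1 of F2 93 8E B6 = 0xF2.

0xF2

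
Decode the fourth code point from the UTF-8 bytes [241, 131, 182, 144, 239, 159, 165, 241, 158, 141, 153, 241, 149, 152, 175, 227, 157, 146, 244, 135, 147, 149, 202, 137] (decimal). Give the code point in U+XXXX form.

Offset 0: leading byte 0xF1 = 11110001 → 4-byte char #1 = F1 83 B6 90.
Offset 4: leading byte 0xEF = 11101111 → 3-byte char #2 = EF 9F A5.
Offset 7: leading byte 0xF1 = 11110001 → 4-byte char #3 = F1 9E 8D 99.
Offset 11: leading byte 0xF1 = 11110001 → 4-byte char #4 = F1 95 98 AF.
Leading byte 0xF1 = 11110001 matches 11110xxx → 4-byte sequence.
Byte 1: 0xF1 = 11110001, payload 001 (3 bits).
Byte 2: 0x95 = 10010101 (10xxxxxx ✓), payload 010101.
Byte 3: 0x98 = 10011000 (10xxxxxx ✓), payload 011000.
Byte 4: 0xAF = 10101111 (10xxxxxx ✓), payload 101111.
Concatenate: 001010101011000101111 = 0x5562F (21 bits → U+5562F).

U+5562F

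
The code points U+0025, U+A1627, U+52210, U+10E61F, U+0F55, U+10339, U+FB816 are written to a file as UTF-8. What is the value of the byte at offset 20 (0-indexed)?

U+0025 → 1-byte form 25 at offsets 0–0.
U+A1627 → 4-byte form F2 A1 98 A7 at offsets 1–4.
U+52210 → 4-byte form F1 92 88 90 at offsets 5–8.
U+10E61F → 4-byte form F4 8E 98 9F at offsets 9–12.
U+0F55 → 3-byte form E0 BD 95 at offsets 13–15.
U+10339 → 4-byte form F0 90 8C B9 at offsets 16–19.
U+FB816 → 4-byte form F3 BB A0 96 at offsets 20–23.
Offset 20 falls in char 7's range; it's byte 1 of F3 BB A0 96 = 0xF3.

0xF3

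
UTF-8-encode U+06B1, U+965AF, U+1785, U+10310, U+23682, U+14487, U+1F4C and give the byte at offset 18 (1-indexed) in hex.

0xF0

1-indexed offset 18 is 0-indexed offset 17.
U+06B1 → 2-byte form DA B1 at offsets 0–1.
U+965AF → 4-byte form F2 96 96 AF at offsets 2–5.
U+1785 → 3-byte form E1 9E 85 at offsets 6–8.
U+10310 → 4-byte form F0 90 8C 90 at offsets 9–12.
U+23682 → 4-byte form F0 A3 9A 82 at offsets 13–16.
U+14487 → 4-byte form F0 94 92 87 at offsets 17–20.
Offset 17 falls in char 6's range; it's byte 1 of F0 94 92 87 = 0xF0.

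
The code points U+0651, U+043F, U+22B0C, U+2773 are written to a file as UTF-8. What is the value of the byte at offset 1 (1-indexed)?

1-indexed offset 1 is 0-indexed offset 0.
U+0651 → 2-byte form D9 91 at offsets 0–1.
Offset 0 falls in char 1's range; it's byte 1 of D9 91 = 0xD9.

0xD9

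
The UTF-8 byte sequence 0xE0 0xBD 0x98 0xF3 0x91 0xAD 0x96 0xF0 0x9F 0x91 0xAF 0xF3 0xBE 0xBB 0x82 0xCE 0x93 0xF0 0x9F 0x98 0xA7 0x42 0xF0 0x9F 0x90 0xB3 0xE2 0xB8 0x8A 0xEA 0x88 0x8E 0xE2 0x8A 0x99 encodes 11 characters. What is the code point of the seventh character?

U+0042

Offset 0: leading byte 0xE0 = 11100000 → 3-byte char #1 = E0 BD 98.
Offset 3: leading byte 0xF3 = 11110011 → 4-byte char #2 = F3 91 AD 96.
Offset 7: leading byte 0xF0 = 11110000 → 4-byte char #3 = F0 9F 91 AF.
Offset 11: leading byte 0xF3 = 11110011 → 4-byte char #4 = F3 BE BB 82.
Offset 15: leading byte 0xCE = 11001110 → 2-byte char #5 = CE 93.
Offset 17: leading byte 0xF0 = 11110000 → 4-byte char #6 = F0 9F 98 A7.
Offset 21: leading byte 0x42 = 01000010 → 1-byte char #7 = 42.
Leading byte 0x42 = 01000010 matches 0xxxxxxx → 1-byte sequence.
Byte 1: 0x42 = 01000010, payload 1000010 (7 bits).
Concatenate: 1000010 = 0x42 (7 bits → U+0042).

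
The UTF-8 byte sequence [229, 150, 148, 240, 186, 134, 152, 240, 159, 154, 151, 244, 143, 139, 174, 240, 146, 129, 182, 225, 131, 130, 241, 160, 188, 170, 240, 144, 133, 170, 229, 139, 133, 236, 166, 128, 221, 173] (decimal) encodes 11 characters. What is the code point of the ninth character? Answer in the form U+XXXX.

U+52C5

Offset 0: leading byte 0xE5 = 11100101 → 3-byte char #1 = E5 96 94.
Offset 3: leading byte 0xF0 = 11110000 → 4-byte char #2 = F0 BA 86 98.
Offset 7: leading byte 0xF0 = 11110000 → 4-byte char #3 = F0 9F 9A 97.
Offset 11: leading byte 0xF4 = 11110100 → 4-byte char #4 = F4 8F 8B AE.
Offset 15: leading byte 0xF0 = 11110000 → 4-byte char #5 = F0 92 81 B6.
Offset 19: leading byte 0xE1 = 11100001 → 3-byte char #6 = E1 83 82.
Offset 22: leading byte 0xF1 = 11110001 → 4-byte char #7 = F1 A0 BC AA.
Offset 26: leading byte 0xF0 = 11110000 → 4-byte char #8 = F0 90 85 AA.
Offset 30: leading byte 0xE5 = 11100101 → 3-byte char #9 = E5 8B 85.
Leading byte 0xE5 = 11100101 matches 1110xxxx → 3-byte sequence.
Byte 1: 0xE5 = 11100101, payload 0101 (4 bits).
Byte 2: 0x8B = 10001011 (10xxxxxx ✓), payload 001011.
Byte 3: 0x85 = 10000101 (10xxxxxx ✓), payload 000101.
Concatenate: 0101001011000101 = 0x52C5 (16 bits → U+52C5).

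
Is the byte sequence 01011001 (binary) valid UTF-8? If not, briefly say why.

Leading byte 0x59 = 01011001 → 1-byte form.

valid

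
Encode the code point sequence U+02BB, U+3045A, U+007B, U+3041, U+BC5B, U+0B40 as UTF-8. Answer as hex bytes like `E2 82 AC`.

CA BB F0 B0 91 9A 7B E3 81 81 EB B1 9B E0 AD 80

U+02BB: 2-byte form → CA BB.
U+3045A: 4-byte form → F0 B0 91 9A.
U+007B: 1-byte form → 7B.
U+3041: 3-byte form → E3 81 81.
U+BC5B: 3-byte form → EB B1 9B.
U+0B40: 3-byte form → E0 AD 80.
Concatenated (16 bytes): CA BB F0 B0 91 9A 7B E3 81 81 EB B1 9B E0 AD 80.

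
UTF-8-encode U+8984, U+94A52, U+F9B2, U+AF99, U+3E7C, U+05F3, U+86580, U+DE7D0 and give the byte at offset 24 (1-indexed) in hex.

1-indexed offset 24 is 0-indexed offset 23.
U+8984 → 3-byte form E8 A6 84 at offsets 0–2.
U+94A52 → 4-byte form F2 94 A9 92 at offsets 3–6.
U+F9B2 → 3-byte form EF A6 B2 at offsets 7–9.
U+AF99 → 3-byte form EA BE 99 at offsets 10–12.
U+3E7C → 3-byte form E3 B9 BC at offsets 13–15.
U+05F3 → 2-byte form D7 B3 at offsets 16–17.
U+86580 → 4-byte form F2 86 96 80 at offsets 18–21.
U+DE7D0 → 4-byte form F3 9E 9F 90 at offsets 22–25.
Offset 23 falls in char 8's range; it's byte 2 of F3 9E 9F 90 = 0x9E.

0x9E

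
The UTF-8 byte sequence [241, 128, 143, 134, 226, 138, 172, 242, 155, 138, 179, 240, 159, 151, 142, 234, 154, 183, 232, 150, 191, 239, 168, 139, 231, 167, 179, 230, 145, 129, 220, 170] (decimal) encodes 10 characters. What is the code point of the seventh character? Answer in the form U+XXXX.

U+FA0B

Offset 0: leading byte 0xF1 = 11110001 → 4-byte char #1 = F1 80 8F 86.
Offset 4: leading byte 0xE2 = 11100010 → 3-byte char #2 = E2 8A AC.
Offset 7: leading byte 0xF2 = 11110010 → 4-byte char #3 = F2 9B 8A B3.
Offset 11: leading byte 0xF0 = 11110000 → 4-byte char #4 = F0 9F 97 8E.
Offset 15: leading byte 0xEA = 11101010 → 3-byte char #5 = EA 9A B7.
Offset 18: leading byte 0xE8 = 11101000 → 3-byte char #6 = E8 96 BF.
Offset 21: leading byte 0xEF = 11101111 → 3-byte char #7 = EF A8 8B.
Leading byte 0xEF = 11101111 matches 1110xxxx → 3-byte sequence.
Byte 1: 0xEF = 11101111, payload 1111 (4 bits).
Byte 2: 0xA8 = 10101000 (10xxxxxx ✓), payload 101000.
Byte 3: 0x8B = 10001011 (10xxxxxx ✓), payload 001011.
Concatenate: 1111101000001011 = 0xFA0B (16 bits → U+FA0B).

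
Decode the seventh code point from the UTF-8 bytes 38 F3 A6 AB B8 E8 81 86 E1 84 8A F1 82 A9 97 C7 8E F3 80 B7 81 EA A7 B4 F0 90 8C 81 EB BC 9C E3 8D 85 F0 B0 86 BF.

Offset 0: leading byte 0x38 = 00111000 → 1-byte char #1 = 38.
Offset 1: leading byte 0xF3 = 11110011 → 4-byte char #2 = F3 A6 AB B8.
Offset 5: leading byte 0xE8 = 11101000 → 3-byte char #3 = E8 81 86.
Offset 8: leading byte 0xE1 = 11100001 → 3-byte char #4 = E1 84 8A.
Offset 11: leading byte 0xF1 = 11110001 → 4-byte char #5 = F1 82 A9 97.
Offset 15: leading byte 0xC7 = 11000111 → 2-byte char #6 = C7 8E.
Offset 17: leading byte 0xF3 = 11110011 → 4-byte char #7 = F3 80 B7 81.
Leading byte 0xF3 = 11110011 matches 11110xxx → 4-byte sequence.
Byte 1: 0xF3 = 11110011, payload 011 (3 bits).
Byte 2: 0x80 = 10000000 (10xxxxxx ✓), payload 000000.
Byte 3: 0xB7 = 10110111 (10xxxxxx ✓), payload 110111.
Byte 4: 0x81 = 10000001 (10xxxxxx ✓), payload 000001.
Concatenate: 011000000110111000001 = 0xC0DC1 (21 bits → U+C0DC1).

U+C0DC1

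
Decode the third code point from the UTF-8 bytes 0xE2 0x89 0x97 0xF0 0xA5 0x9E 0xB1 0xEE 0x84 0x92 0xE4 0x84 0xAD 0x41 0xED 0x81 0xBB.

U+E112

Offset 0: leading byte 0xE2 = 11100010 → 3-byte char #1 = E2 89 97.
Offset 3: leading byte 0xF0 = 11110000 → 4-byte char #2 = F0 A5 9E B1.
Offset 7: leading byte 0xEE = 11101110 → 3-byte char #3 = EE 84 92.
Leading byte 0xEE = 11101110 matches 1110xxxx → 3-byte sequence.
Byte 1: 0xEE = 11101110, payload 1110 (4 bits).
Byte 2: 0x84 = 10000100 (10xxxxxx ✓), payload 000100.
Byte 3: 0x92 = 10010010 (10xxxxxx ✓), payload 010010.
Concatenate: 1110000100010010 = 0xE112 (16 bits → U+E112).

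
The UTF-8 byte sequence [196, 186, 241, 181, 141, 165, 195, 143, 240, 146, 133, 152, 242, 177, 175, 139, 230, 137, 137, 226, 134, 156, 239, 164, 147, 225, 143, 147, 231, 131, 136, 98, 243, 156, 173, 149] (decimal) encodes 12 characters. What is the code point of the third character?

Offset 0: leading byte 0xC4 = 11000100 → 2-byte char #1 = C4 BA.
Offset 2: leading byte 0xF1 = 11110001 → 4-byte char #2 = F1 B5 8D A5.
Offset 6: leading byte 0xC3 = 11000011 → 2-byte char #3 = C3 8F.
Leading byte 0xC3 = 11000011 matches 110xxxxx → 2-byte sequence.
Byte 1: 0xC3 = 11000011, payload 00011 (5 bits).
Byte 2: 0x8F = 10001111 (10xxxxxx ✓), payload 001111.
Concatenate: 00011001111 = 0xCF (11 bits → U+00CF).

U+00CF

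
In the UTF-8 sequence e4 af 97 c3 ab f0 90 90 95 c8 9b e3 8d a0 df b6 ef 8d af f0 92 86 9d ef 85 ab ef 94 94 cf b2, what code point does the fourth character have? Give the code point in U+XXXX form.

U+021B

Offset 0: leading byte 0xE4 = 11100100 → 3-byte char #1 = E4 AF 97.
Offset 3: leading byte 0xC3 = 11000011 → 2-byte char #2 = C3 AB.
Offset 5: leading byte 0xF0 = 11110000 → 4-byte char #3 = F0 90 90 95.
Offset 9: leading byte 0xC8 = 11001000 → 2-byte char #4 = C8 9B.
Leading byte 0xC8 = 11001000 matches 110xxxxx → 2-byte sequence.
Byte 1: 0xC8 = 11001000, payload 01000 (5 bits).
Byte 2: 0x9B = 10011011 (10xxxxxx ✓), payload 011011.
Concatenate: 01000011011 = 0x21B (11 bits → U+021B).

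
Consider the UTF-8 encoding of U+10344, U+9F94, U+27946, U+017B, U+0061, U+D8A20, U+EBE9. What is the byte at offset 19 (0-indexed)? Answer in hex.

0xAF

U+10344 → 4-byte form F0 90 8D 84 at offsets 0–3.
U+9F94 → 3-byte form E9 BE 94 at offsets 4–6.
U+27946 → 4-byte form F0 A7 A5 86 at offsets 7–10.
U+017B → 2-byte form C5 BB at offsets 11–12.
U+0061 → 1-byte form 61 at offsets 13–13.
U+D8A20 → 4-byte form F3 98 A8 A0 at offsets 14–17.
U+EBE9 → 3-byte form EE AF A9 at offsets 18–20.
Offset 19 falls in char 7's range; it's byte 2 of EE AF A9 = 0xAF.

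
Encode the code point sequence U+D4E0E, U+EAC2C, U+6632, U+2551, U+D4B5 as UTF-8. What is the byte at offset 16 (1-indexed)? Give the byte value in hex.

0x92

1-indexed offset 16 is 0-indexed offset 15.
U+D4E0E → 4-byte form F3 94 B8 8E at offsets 0–3.
U+EAC2C → 4-byte form F3 AA B0 AC at offsets 4–7.
U+6632 → 3-byte form E6 98 B2 at offsets 8–10.
U+2551 → 3-byte form E2 95 91 at offsets 11–13.
U+D4B5 → 3-byte form ED 92 B5 at offsets 14–16.
Offset 15 falls in char 5's range; it's byte 2 of ED 92 B5 = 0x92.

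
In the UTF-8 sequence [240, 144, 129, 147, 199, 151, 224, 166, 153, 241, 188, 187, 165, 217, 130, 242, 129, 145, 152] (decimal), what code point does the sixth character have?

Offset 0: leading byte 0xF0 = 11110000 → 4-byte char #1 = F0 90 81 93.
Offset 4: leading byte 0xC7 = 11000111 → 2-byte char #2 = C7 97.
Offset 6: leading byte 0xE0 = 11100000 → 3-byte char #3 = E0 A6 99.
Offset 9: leading byte 0xF1 = 11110001 → 4-byte char #4 = F1 BC BB A5.
Offset 13: leading byte 0xD9 = 11011001 → 2-byte char #5 = D9 82.
Offset 15: leading byte 0xF2 = 11110010 → 4-byte char #6 = F2 81 91 98.
Leading byte 0xF2 = 11110010 matches 11110xxx → 4-byte sequence.
Byte 1: 0xF2 = 11110010, payload 010 (3 bits).
Byte 2: 0x81 = 10000001 (10xxxxxx ✓), payload 000001.
Byte 3: 0x91 = 10010001 (10xxxxxx ✓), payload 010001.
Byte 4: 0x98 = 10011000 (10xxxxxx ✓), payload 011000.
Concatenate: 010000001010001011000 = 0x81458 (21 bits → U+81458).

U+81458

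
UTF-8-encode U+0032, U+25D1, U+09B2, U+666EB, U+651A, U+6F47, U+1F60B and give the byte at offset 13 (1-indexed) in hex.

1-indexed offset 13 is 0-indexed offset 12.
U+0032 → 1-byte form 32 at offsets 0–0.
U+25D1 → 3-byte form E2 97 91 at offsets 1–3.
U+09B2 → 3-byte form E0 A6 B2 at offsets 4–6.
U+666EB → 4-byte form F1 A6 9B AB at offsets 7–10.
U+651A → 3-byte form E6 94 9A at offsets 11–13.
Offset 12 falls in char 5's range; it's byte 2 of E6 94 9A = 0x94.

0x94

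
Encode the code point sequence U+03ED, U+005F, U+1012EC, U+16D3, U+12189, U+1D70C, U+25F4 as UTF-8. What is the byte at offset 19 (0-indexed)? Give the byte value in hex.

0x97

U+03ED → 2-byte form CF AD at offsets 0–1.
U+005F → 1-byte form 5F at offsets 2–2.
U+1012EC → 4-byte form F4 81 8B AC at offsets 3–6.
U+16D3 → 3-byte form E1 9B 93 at offsets 7–9.
U+12189 → 4-byte form F0 92 86 89 at offsets 10–13.
U+1D70C → 4-byte form F0 9D 9C 8C at offsets 14–17.
U+25F4 → 3-byte form E2 97 B4 at offsets 18–20.
Offset 19 falls in char 7's range; it's byte 2 of E2 97 B4 = 0x97.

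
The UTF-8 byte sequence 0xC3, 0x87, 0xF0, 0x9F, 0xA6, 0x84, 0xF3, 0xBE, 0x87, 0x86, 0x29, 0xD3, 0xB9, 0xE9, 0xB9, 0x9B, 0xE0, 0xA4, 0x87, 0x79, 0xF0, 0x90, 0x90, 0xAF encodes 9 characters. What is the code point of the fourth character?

U+0029

Offset 0: leading byte 0xC3 = 11000011 → 2-byte char #1 = C3 87.
Offset 2: leading byte 0xF0 = 11110000 → 4-byte char #2 = F0 9F A6 84.
Offset 6: leading byte 0xF3 = 11110011 → 4-byte char #3 = F3 BE 87 86.
Offset 10: leading byte 0x29 = 00101001 → 1-byte char #4 = 29.
Leading byte 0x29 = 00101001 matches 0xxxxxxx → 1-byte sequence.
Byte 1: 0x29 = 00101001, payload 0101001 (7 bits).
Concatenate: 0101001 = 0x29 (7 bits → U+0029).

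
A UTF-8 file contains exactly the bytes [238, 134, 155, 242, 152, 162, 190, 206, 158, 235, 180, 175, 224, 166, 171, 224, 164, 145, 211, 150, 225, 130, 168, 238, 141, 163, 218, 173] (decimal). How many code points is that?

10

Byte at offset 0: 0xEE = 11101110 → 3-byte char (#1). Advance 3.
Byte at offset 3: 0xF2 = 11110010 → 4-byte char (#2). Advance 4.
Byte at offset 7: 0xCE = 11001110 → 2-byte char (#3). Advance 2.
Byte at offset 9: 0xEB = 11101011 → 3-byte char (#4). Advance 3.
Byte at offset 12: 0xE0 = 11100000 → 3-byte char (#5). Advance 3.
Byte at offset 15: 0xE0 = 11100000 → 3-byte char (#6). Advance 3.
Byte at offset 18: 0xD3 = 11010011 → 2-byte char (#7). Advance 2.
Byte at offset 20: 0xE1 = 11100001 → 3-byte char (#8). Advance 3.
Byte at offset 23: 0xEE = 11101110 → 3-byte char (#9). Advance 3.
Byte at offset 26: 0xDA = 11011010 → 2-byte char (#10). Advance 2.
Reached end at offset 28 after 10 code points.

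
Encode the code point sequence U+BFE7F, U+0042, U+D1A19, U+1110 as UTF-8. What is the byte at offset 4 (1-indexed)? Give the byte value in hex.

1-indexed offset 4 is 0-indexed offset 3.
U+BFE7F → 4-byte form F2 BF B9 BF at offsets 0–3.
Offset 3 falls in char 1's range; it's byte 4 of F2 BF B9 BF = 0xBF.

0xBF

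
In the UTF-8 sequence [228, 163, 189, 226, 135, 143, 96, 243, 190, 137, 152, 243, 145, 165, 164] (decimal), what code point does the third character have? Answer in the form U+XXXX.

U+0060

Offset 0: leading byte 0xE4 = 11100100 → 3-byte char #1 = E4 A3 BD.
Offset 3: leading byte 0xE2 = 11100010 → 3-byte char #2 = E2 87 8F.
Offset 6: leading byte 0x60 = 01100000 → 1-byte char #3 = 60.
Leading byte 0x60 = 01100000 matches 0xxxxxxx → 1-byte sequence.
Byte 1: 0x60 = 01100000, payload 1100000 (7 bits).
Concatenate: 1100000 = 0x60 (7 bits → U+0060).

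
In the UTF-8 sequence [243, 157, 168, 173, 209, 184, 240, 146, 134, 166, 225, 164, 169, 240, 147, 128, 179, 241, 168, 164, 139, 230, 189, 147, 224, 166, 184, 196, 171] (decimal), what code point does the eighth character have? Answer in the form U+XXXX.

U+09B8

Offset 0: leading byte 0xF3 = 11110011 → 4-byte char #1 = F3 9D A8 AD.
Offset 4: leading byte 0xD1 = 11010001 → 2-byte char #2 = D1 B8.
Offset 6: leading byte 0xF0 = 11110000 → 4-byte char #3 = F0 92 86 A6.
Offset 10: leading byte 0xE1 = 11100001 → 3-byte char #4 = E1 A4 A9.
Offset 13: leading byte 0xF0 = 11110000 → 4-byte char #5 = F0 93 80 B3.
Offset 17: leading byte 0xF1 = 11110001 → 4-byte char #6 = F1 A8 A4 8B.
Offset 21: leading byte 0xE6 = 11100110 → 3-byte char #7 = E6 BD 93.
Offset 24: leading byte 0xE0 = 11100000 → 3-byte char #8 = E0 A6 B8.
Leading byte 0xE0 = 11100000 matches 1110xxxx → 3-byte sequence.
Byte 1: 0xE0 = 11100000, payload 0000 (4 bits).
Byte 2: 0xA6 = 10100110 (10xxxxxx ✓), payload 100110.
Byte 3: 0xB8 = 10111000 (10xxxxxx ✓), payload 111000.
Concatenate: 0000100110111000 = 0x9B8 (16 bits → U+09B8).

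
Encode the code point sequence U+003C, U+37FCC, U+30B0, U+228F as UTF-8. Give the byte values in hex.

3C F0 B7 BF 8C E3 82 B0 E2 8A 8F

U+003C: 1-byte form → 3C.
U+37FCC: 4-byte form → F0 B7 BF 8C.
U+30B0: 3-byte form → E3 82 B0.
U+228F: 3-byte form → E2 8A 8F.
Concatenated (11 bytes): 3C F0 B7 BF 8C E3 82 B0 E2 8A 8F.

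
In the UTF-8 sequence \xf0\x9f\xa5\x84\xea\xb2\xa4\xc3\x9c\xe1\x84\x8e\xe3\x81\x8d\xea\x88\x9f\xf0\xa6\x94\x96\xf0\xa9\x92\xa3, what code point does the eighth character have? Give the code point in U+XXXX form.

Offset 0: leading byte 0xF0 = 11110000 → 4-byte char #1 = F0 9F A5 84.
Offset 4: leading byte 0xEA = 11101010 → 3-byte char #2 = EA B2 A4.
Offset 7: leading byte 0xC3 = 11000011 → 2-byte char #3 = C3 9C.
Offset 9: leading byte 0xE1 = 11100001 → 3-byte char #4 = E1 84 8E.
Offset 12: leading byte 0xE3 = 11100011 → 3-byte char #5 = E3 81 8D.
Offset 15: leading byte 0xEA = 11101010 → 3-byte char #6 = EA 88 9F.
Offset 18: leading byte 0xF0 = 11110000 → 4-byte char #7 = F0 A6 94 96.
Offset 22: leading byte 0xF0 = 11110000 → 4-byte char #8 = F0 A9 92 A3.
Leading byte 0xF0 = 11110000 matches 11110xxx → 4-byte sequence.
Byte 1: 0xF0 = 11110000, payload 000 (3 bits).
Byte 2: 0xA9 = 10101001 (10xxxxxx ✓), payload 101001.
Byte 3: 0x92 = 10010010 (10xxxxxx ✓), payload 010010.
Byte 4: 0xA3 = 10100011 (10xxxxxx ✓), payload 100011.
Concatenate: 000101001010010100011 = 0x294A3 (21 bits → U+294A3).

U+294A3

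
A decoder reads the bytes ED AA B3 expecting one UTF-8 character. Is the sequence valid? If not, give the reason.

Structurally a 3-byte sequence; payload = 0xDAB3.
But 0xDAB3 is in U+D800–U+DFFF, the surrogate range. Surrogates are not Unicode scalar values and are forbidden in UTF-8.

invalid (encodes a surrogate (U+D800–U+DFFF))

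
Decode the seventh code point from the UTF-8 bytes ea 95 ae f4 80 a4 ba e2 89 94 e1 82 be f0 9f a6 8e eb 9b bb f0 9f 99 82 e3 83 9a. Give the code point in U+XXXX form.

U+1F642

Offset 0: leading byte 0xEA = 11101010 → 3-byte char #1 = EA 95 AE.
Offset 3: leading byte 0xF4 = 11110100 → 4-byte char #2 = F4 80 A4 BA.
Offset 7: leading byte 0xE2 = 11100010 → 3-byte char #3 = E2 89 94.
Offset 10: leading byte 0xE1 = 11100001 → 3-byte char #4 = E1 82 BE.
Offset 13: leading byte 0xF0 = 11110000 → 4-byte char #5 = F0 9F A6 8E.
Offset 17: leading byte 0xEB = 11101011 → 3-byte char #6 = EB 9B BB.
Offset 20: leading byte 0xF0 = 11110000 → 4-byte char #7 = F0 9F 99 82.
Leading byte 0xF0 = 11110000 matches 11110xxx → 4-byte sequence.
Byte 1: 0xF0 = 11110000, payload 000 (3 bits).
Byte 2: 0x9F = 10011111 (10xxxxxx ✓), payload 011111.
Byte 3: 0x99 = 10011001 (10xxxxxx ✓), payload 011001.
Byte 4: 0x82 = 10000010 (10xxxxxx ✓), payload 000010.
Concatenate: 000011111011001000010 = 0x1F642 (21 bits → U+1F642).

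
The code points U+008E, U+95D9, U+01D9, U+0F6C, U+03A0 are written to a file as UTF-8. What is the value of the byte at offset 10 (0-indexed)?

U+008E → 2-byte form C2 8E at offsets 0–1.
U+95D9 → 3-byte form E9 97 99 at offsets 2–4.
U+01D9 → 2-byte form C7 99 at offsets 5–6.
U+0F6C → 3-byte form E0 BD AC at offsets 7–9.
U+03A0 → 2-byte form CE A0 at offsets 10–11.
Offset 10 falls in char 5's range; it's byte 1 of CE A0 = 0xCE.

0xCE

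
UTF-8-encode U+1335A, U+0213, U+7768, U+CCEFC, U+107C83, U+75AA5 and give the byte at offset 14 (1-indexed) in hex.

0xF4

1-indexed offset 14 is 0-indexed offset 13.
U+1335A → 4-byte form F0 93 8D 9A at offsets 0–3.
U+0213 → 2-byte form C8 93 at offsets 4–5.
U+7768 → 3-byte form E7 9D A8 at offsets 6–8.
U+CCEFC → 4-byte form F3 8C BB BC at offsets 9–12.
U+107C83 → 4-byte form F4 87 B2 83 at offsets 13–16.
Offset 13 falls in char 5's range; it's byte 1 of F4 87 B2 83 = 0xF4.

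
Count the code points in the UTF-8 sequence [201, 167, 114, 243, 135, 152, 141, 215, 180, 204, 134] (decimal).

5

Byte at offset 0: 0xC9 = 11001001 → 2-byte char (#1). Advance 2.
Byte at offset 2: 0x72 = 01110010 → 1-byte char (#2). Advance 1.
Byte at offset 3: 0xF3 = 11110011 → 4-byte char (#3). Advance 4.
Byte at offset 7: 0xD7 = 11010111 → 2-byte char (#4). Advance 2.
Byte at offset 9: 0xCC = 11001100 → 2-byte char (#5). Advance 2.
Reached end at offset 11 after 5 code points.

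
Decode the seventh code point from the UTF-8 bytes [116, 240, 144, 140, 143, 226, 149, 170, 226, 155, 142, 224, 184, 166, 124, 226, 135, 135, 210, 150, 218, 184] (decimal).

Offset 0: leading byte 0x74 = 01110100 → 1-byte char #1 = 74.
Offset 1: leading byte 0xF0 = 11110000 → 4-byte char #2 = F0 90 8C 8F.
Offset 5: leading byte 0xE2 = 11100010 → 3-byte char #3 = E2 95 AA.
Offset 8: leading byte 0xE2 = 11100010 → 3-byte char #4 = E2 9B 8E.
Offset 11: leading byte 0xE0 = 11100000 → 3-byte char #5 = E0 B8 A6.
Offset 14: leading byte 0x7C = 01111100 → 1-byte char #6 = 7C.
Offset 15: leading byte 0xE2 = 11100010 → 3-byte char #7 = E2 87 87.
Leading byte 0xE2 = 11100010 matches 1110xxxx → 3-byte sequence.
Byte 1: 0xE2 = 11100010, payload 0010 (4 bits).
Byte 2: 0x87 = 10000111 (10xxxxxx ✓), payload 000111.
Byte 3: 0x87 = 10000111 (10xxxxxx ✓), payload 000111.
Concatenate: 0010000111000111 = 0x21C7 (16 bits → U+21C7).

U+21C7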